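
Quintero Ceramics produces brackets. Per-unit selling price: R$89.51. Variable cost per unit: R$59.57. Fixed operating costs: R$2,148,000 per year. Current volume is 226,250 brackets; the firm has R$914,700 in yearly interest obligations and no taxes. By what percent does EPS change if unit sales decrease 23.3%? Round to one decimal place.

At 226,250 units, contribution = 226,250 × R$29.94 = R$6,773,925.00.
Subtracting fixed costs: EBIT = R$6,773,925.00 − R$2,148,000 = R$4,625,925.00.
After interest of R$914,700.00, pre-tax earnings = R$3,711,225.00.
DCL = total CM / (EBIT − I) = R$6,773,925.00 / R$3,711,225.00 = 1.8253.
%ΔEPS = DCL × %ΔSales = 1.8253 × -23.3% = -42.5%.

-42.5%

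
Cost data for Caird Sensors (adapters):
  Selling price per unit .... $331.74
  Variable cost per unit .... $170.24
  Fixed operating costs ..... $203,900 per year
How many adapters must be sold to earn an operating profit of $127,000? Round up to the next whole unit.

Each unit contributes $331.74 − $170.24 = $161.50.
Need Q such that Q × $161.50 − $203,900 = $127,000, i.e. Q = $330,900 / $161.50 = 2,048.92 → 2,049.

2,049 adapters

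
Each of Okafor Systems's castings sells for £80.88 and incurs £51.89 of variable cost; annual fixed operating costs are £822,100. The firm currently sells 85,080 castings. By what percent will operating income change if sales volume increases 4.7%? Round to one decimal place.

+7.0%

Total contribution margin = 85,080 × £28.99 = £2,466,469.20.
EBIT = £2,466,469.20 − £822,100 = £1,644,369.20.
Degree of operating leverage = £2,466,469.20 / £1,644,369.20 = 1.4999.
So EBIT moves 1.4999 × (+4.7%) = +7.0%.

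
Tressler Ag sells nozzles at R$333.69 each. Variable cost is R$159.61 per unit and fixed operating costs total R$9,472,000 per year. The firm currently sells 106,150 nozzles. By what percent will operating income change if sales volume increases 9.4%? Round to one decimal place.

Contribution at this volume is 106,150 × R$174.08 = R$18,478,592.00.
Operating income = contribution − fixed costs = R$18,478,592.00 − R$9,472,000 = R$9,006,592.00.
DOL = contribution ÷ EBIT = R$18,478,592.00 ÷ R$9,006,592.00 = 2.0517.
So EBIT moves 2.0517 × (+9.4%) = +19.3%.

+19.3%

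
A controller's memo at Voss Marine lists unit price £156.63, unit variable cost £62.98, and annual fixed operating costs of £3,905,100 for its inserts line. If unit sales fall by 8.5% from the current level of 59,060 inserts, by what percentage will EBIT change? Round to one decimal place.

At 59,060 units, contribution = 59,060 × £93.65 = £5,530,969.00.
EBIT = £5,530,969.00 − £3,905,100 = £1,625,869.00.
DOL = contribution ÷ EBIT = £5,530,969.00 ÷ £1,625,869.00 = 3.4019.
So EBIT moves 3.4019 × (-8.5%) = -28.9%.

-28.9%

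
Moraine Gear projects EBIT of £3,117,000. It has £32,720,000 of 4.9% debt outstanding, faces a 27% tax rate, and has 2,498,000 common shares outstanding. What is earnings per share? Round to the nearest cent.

Pre-tax income = £3,117,000 − £1,603,280.00 = £1,513,720.00.
Net income = £1,513,720.00 × (1 − 0.27) = £1,105,015.60.
Per share: £1,105,015.60 / 2,498,000 shares = £0.44.

£0.44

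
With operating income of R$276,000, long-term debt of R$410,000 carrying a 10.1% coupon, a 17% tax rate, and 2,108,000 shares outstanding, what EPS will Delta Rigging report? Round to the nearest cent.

Interest = R$41,410.00, so EBT = R$276,000 − R$41,410.00 = R$234,590.00.
Net income = R$234,590.00 × (1 − 0.17) = R$194,709.70.
EPS = R$194,709.70 ÷ 2,108,000 = R$0.09.

R$0.09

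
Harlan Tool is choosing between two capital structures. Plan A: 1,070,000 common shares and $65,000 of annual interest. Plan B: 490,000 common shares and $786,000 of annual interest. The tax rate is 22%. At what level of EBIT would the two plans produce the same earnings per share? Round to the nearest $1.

At indifference, (EBIT − 65,000)(1 − t)/1,070,000 = (EBIT − 786,000)(1 − t)/490,000.
The (1 − t) factor cancels: (EBIT − 65,000) × 490,000 = (EBIT − 786,000) × 1,070,000.
Solving, EBIT = (786,000·1,070,000 − 65,000·490,000) / (1,070,000 − 490,000) = 809,170,000,000 / 580,000 = 1,395,120.69.

$1,395,121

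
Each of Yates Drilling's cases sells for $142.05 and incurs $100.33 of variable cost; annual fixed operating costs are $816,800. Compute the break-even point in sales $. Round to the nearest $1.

$2,781,075

Contribution margin per unit = $142.05 − $100.33 = $41.72, a CM ratio of $41.72 ÷ $142.05 = 0.2937.
Break-even sales = FC ÷ CM ratio = $816,800 × $142.05 / $41.72 = $2,781,075.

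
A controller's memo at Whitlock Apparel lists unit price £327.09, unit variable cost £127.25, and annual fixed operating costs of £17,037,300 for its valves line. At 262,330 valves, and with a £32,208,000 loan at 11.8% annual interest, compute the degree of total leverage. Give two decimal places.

At 262,330 units, contribution = 262,330 × £199.84 = £52,424,027.20.
Subtracting fixed costs: EBIT = £52,424,027.20 − £17,037,300 = £35,386,727.20. Interest = £3,800,544.00.
DOL = £52,424,027.20 ÷ £35,386,727.20 = 1.4815; DFL = £35,386,727.20 ÷ £31,586,183.20 = 1.1203.
DCL = DOL × DFL = 1.4815 × 1.1203 = 1.6597.

1.66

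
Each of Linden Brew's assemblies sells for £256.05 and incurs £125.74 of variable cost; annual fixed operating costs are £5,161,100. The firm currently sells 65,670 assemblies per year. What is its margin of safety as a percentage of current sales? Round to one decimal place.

39.7%

Each unit contributes £256.05 − £125.74 = £130.31. Break-even units = £5,161,100 ÷ £130.31 = 39,606.32; break-even revenue = 39,606.32 × £256.05 = £10,141,199.10.
Actual sales revenue = 65,670 × £256.05 = £16,814,803.50.
Margin of safety = (£16,814,803.50 − £10,141,199.10) ÷ £16,814,803.50 = 39.7%.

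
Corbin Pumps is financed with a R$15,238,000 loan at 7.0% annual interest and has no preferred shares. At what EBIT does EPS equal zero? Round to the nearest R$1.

Annual interest = 7.0% × R$15,238,000 = R$1,066,660.00.
With no preferred dividends, EPS = 0 when EBIT exactly covers interest, so the financial break-even EBIT is R$1,066,660.00.

R$1,066,660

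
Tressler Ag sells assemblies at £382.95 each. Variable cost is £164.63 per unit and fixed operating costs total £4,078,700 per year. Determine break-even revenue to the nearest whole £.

Contribution margin per unit = £382.95 − £164.63 = £218.32, a CM ratio of £218.32 ÷ £382.95 = 0.5701.
Break-even sales = FC ÷ CM ratio = £4,078,700 × £382.95 / £218.32 = £7,154,352.

£7,154,352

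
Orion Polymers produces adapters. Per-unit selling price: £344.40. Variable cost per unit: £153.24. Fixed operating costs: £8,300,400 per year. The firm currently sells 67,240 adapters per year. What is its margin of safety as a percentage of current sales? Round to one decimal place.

35.4%

Contribution margin per unit = £344.40 − £153.24 = £191.16. Break-even units = £8,300,400 ÷ £191.16 = 43,421.22; break-even revenue = 43,421.22 × £344.40 = £14,954,267.42.
Actual sales revenue = 67,240 × £344.40 = £23,157,456.00.
Margin of safety = (£23,157,456.00 − £14,954,267.42) ÷ £23,157,456.00 = 35.4%.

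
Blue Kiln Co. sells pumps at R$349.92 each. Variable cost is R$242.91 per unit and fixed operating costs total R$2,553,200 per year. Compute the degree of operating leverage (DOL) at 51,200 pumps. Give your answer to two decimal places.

At 51,200 units, contribution = 51,200 × R$107.01 = R$5,478,912.00.
EBIT = R$5,478,912.00 − R$2,553,200 = R$2,925,712.00.
DOL = contribution ÷ EBIT = R$5,478,912.00 ÷ R$2,925,712.00 = 1.8727.

1.87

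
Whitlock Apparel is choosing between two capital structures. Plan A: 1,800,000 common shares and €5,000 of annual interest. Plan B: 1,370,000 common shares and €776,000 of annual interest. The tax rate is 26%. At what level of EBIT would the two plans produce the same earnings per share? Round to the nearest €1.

Set EPS_A = EPS_B: (EBIT − €5,000)(1 − 0.26) ÷ 1,800,000 = (EBIT − €776,000)(1 − 0.26) ÷ 1,370,000.
Cancelling (1 − t) and cross-multiplying: 1,370,000·(EBIT − 5,000) = 1,800,000·(EBIT − 776,000).
EBIT × (1,800,000 − 1,370,000) = 776,000 × 1,800,000 − 5,000 × 1,370,000 = 1,389,950,000,000, so EBIT = 1,389,950,000,000 ÷ 430,000 = 3,232,441.86.

€3,232,442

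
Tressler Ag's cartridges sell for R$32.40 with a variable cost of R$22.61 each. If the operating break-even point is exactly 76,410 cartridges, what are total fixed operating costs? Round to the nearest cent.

Each unit contributes R$32.40 − R$22.61 = R$9.79.
Fixed costs = break-even units × CM = 76,410 × R$9.79 = R$748,053.90.

R$748,053.90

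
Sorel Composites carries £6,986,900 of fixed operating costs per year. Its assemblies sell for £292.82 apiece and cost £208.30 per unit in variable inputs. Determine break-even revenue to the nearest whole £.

£24,206,153

Contribution margin per unit = £292.82 − £208.30 = £84.52, a CM ratio of £84.52 ÷ £292.82 = 0.2886.
Break-even sales = FC ÷ CM ratio = £6,986,900 × £292.82 / £84.52 = £24,206,153.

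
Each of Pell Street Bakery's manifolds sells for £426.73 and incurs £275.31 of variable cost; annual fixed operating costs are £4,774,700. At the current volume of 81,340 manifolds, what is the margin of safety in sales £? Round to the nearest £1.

£21,254,217

Contribution margin per unit = £426.73 − £275.31 = £151.42. Break-even units = £4,774,700 ÷ £151.42 = 31,532.82; break-even revenue = 31,532.82 × £426.73 = £13,456,001.39.
Actual sales revenue = 81,340 × £426.73 = £34,710,218.20.
Margin of safety = £34,710,218.20 − £13,456,001.39 = £21,254,217.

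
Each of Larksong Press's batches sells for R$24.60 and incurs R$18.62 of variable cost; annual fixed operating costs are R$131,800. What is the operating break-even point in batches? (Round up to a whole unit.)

22,041 batches

Contribution margin per unit = R$24.60 − R$18.62 = R$5.98.
Break-even Q = R$131,800 / R$5.98 = 22,040.13 → 22,041 batches.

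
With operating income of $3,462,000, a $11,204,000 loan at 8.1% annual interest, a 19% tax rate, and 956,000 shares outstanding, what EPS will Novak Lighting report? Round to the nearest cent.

$2.16

Interest = $907,524.00, so EBT = $3,462,000 − $907,524.00 = $2,554,476.00.
Net income = $2,554,476.00 × (1 − 0.19) = $2,069,125.56.
Per share: $2,069,125.56 / 956,000 shares = $2.16.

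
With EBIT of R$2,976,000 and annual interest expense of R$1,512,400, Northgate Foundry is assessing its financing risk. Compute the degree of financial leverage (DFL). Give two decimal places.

Interest = R$1,512,400.00.
Degree of financial leverage = EBIT / (EBIT − interest) = R$2,976,000 / R$1,463,600.00 = 2.0333.

2.03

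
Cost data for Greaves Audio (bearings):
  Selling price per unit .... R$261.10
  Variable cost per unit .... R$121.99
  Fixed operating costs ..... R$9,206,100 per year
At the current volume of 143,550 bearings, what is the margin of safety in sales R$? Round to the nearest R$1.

Unit CM = price − variable cost = R$261.10 − R$121.99 = R$139.11. Break-even units = R$9,206,100 ÷ R$139.11 = 66,178.56; break-even revenue = 66,178.56 × R$261.10 = R$17,279,222.99.
Current sales = 143,550 × R$261.10 = R$37,480,905.00.
Margin of safety = R$37,480,905.00 − R$17,279,222.99 = R$20,201,682.

R$20,201,682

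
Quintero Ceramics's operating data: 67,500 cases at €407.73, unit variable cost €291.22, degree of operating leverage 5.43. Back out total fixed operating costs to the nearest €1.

€6,416,096

Total contribution margin = 67,500 × €116.51 = €7,864,425.00.
DOL = contribution / EBIT, so EBIT = €7,864,425.00 / 5.43 = €1,448,328.73.
Fixed costs = CM − EBIT = €7,864,425.00 − €1,448,328.73 = €6,416,096.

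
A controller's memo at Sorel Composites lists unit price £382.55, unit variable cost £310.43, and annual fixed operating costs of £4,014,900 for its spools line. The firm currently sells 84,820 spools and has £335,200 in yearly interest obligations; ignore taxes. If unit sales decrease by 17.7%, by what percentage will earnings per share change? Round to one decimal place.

Contribution at this volume is 84,820 × £72.12 = £6,117,218.40.
EBIT = £6,117,218.40 − £4,014,900 = £2,102,318.40.
After interest of £335,200.00, pre-tax earnings = £1,767,118.40.
DCL = total CM / (EBIT − I) = £6,117,218.40 / £1,767,118.40 = 3.4617.
EPS therefore changes by 3.4617 × (-17.7%) = -61.3%.

-61.3%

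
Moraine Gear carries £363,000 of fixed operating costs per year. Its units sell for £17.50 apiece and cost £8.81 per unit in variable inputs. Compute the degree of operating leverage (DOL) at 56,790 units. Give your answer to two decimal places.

Total contribution margin = 56,790 × £8.69 = £493,505.10.
Operating income = contribution − fixed costs = £493,505.10 − £363,000 = £130,505.10.
So DOL = total CM / EBIT = £493,505.10 / £130,505.10 = 3.7815.

3.78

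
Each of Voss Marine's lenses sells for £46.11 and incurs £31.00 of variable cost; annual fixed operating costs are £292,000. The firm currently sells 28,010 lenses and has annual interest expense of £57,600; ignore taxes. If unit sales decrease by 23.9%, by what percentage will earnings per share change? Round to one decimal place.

-137.4%

At 28,010 units, contribution = 28,010 × £15.11 = £423,231.10.
Subtracting fixed costs: EBIT = £423,231.10 − £292,000 = £131,231.10.
Interest = £57,600.00, so EBIT − I = £73,631.10.
DCL = total CM / (EBIT − I) = £423,231.10 / £73,631.10 = 5.7480.
EPS therefore changes by 5.7480 × (-23.9%) = -137.4%.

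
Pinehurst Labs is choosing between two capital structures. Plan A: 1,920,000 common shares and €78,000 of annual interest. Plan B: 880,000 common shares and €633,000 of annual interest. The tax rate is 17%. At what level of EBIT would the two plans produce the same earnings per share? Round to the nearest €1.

At indifference, (EBIT − 78,000)(1 − t)/1,920,000 = (EBIT − 633,000)(1 − t)/880,000.
The (1 − t) factor cancels: (EBIT − 78,000) × 880,000 = (EBIT − 633,000) × 1,920,000.
EBIT × (1,920,000 − 880,000) = 633,000 × 1,920,000 − 78,000 × 880,000 = 1,146,720,000,000, so EBIT = 1,146,720,000,000 ÷ 1,040,000 = 1,102,615.38.

€1,102,615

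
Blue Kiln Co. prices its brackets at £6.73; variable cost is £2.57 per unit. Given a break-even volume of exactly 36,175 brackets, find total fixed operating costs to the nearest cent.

£150,488.00

Contribution margin per unit = £6.73 − £2.57 = £4.16.
Fixed costs = break-even units × CM = 36,175 × £4.16 = £150,488.00.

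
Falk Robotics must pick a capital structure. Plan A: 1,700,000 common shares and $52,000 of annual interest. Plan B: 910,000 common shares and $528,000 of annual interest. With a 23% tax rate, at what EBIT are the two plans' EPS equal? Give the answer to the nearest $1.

$1,076,304

At indifference, (EBIT − 52,000)(1 − t)/1,700,000 = (EBIT − 528,000)(1 − t)/910,000.
The (1 − t) factor cancels: (EBIT − 52,000) × 910,000 = (EBIT − 528,000) × 1,700,000.
EBIT × (1,700,000 − 910,000) = 528,000 × 1,700,000 − 52,000 × 910,000 = 850,280,000,000, so EBIT = 850,280,000,000 ÷ 790,000 = 1,076,303.80.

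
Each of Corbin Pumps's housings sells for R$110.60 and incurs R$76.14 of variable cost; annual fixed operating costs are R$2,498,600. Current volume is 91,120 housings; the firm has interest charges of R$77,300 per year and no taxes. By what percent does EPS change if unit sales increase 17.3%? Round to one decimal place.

+96.3%

At 91,120 units, contribution = 91,120 × R$34.46 = R$3,139,995.20.
Subtracting fixed costs: EBIT = R$3,139,995.20 − R$2,498,600 = R$641,395.20.
After interest of R$77,300.00, pre-tax earnings = R$564,095.20.
DCL = total CM / (EBIT − I) = R$3,139,995.20 / R$564,095.20 = 5.5664.
EPS therefore changes by 5.5664 × (+17.3%) = +96.3%.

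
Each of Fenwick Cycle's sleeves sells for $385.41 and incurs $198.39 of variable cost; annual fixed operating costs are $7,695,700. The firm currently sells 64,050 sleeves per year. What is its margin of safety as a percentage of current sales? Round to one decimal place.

35.8%

Contribution margin per unit = $385.41 − $198.39 = $187.02. Break-even units = $7,695,700 ÷ $187.02 = 41,149.07; break-even revenue = 41,149.07 × $385.41 = $15,859,264.98.
Actual sales revenue = 64,050 × $385.41 = $24,685,510.50.
Margin of safety = ($24,685,510.50 − $15,859,264.98) ÷ $24,685,510.50 = 35.8%.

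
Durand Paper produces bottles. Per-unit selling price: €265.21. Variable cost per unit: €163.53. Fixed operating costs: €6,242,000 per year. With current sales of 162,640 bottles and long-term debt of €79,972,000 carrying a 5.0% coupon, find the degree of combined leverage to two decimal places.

Total contribution margin = 162,640 × €101.68 = €16,537,235.20.
EBIT = €16,537,235.20 − €6,242,000 = €10,295,235.20. Interest = €3,998,600.00, so EBIT − I = €6,296,635.20.
Degree of total leverage = total CM / (EBIT − interest) = €16,537,235.20 / €6,296,635.20 = 2.6264.

2.63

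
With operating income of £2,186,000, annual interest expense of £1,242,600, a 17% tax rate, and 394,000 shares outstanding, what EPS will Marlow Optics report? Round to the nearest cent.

£1.99

Pre-tax income = £2,186,000 − £1,242,600.00 = £943,400.00.
After tax at 17%: net income = £943,400.00 × 0.83 = £783,022.00.
EPS = £783,022.00 ÷ 394,000 = £1.99.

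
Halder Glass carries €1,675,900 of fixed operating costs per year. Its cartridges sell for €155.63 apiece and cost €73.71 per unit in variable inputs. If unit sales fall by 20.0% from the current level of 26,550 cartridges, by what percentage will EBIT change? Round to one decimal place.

Contribution at this volume is 26,550 × €81.92 = €2,174,976.00.
EBIT = €2,174,976.00 − €1,675,900 = €499,076.00.
DOL = contribution ÷ EBIT = €2,174,976.00 ÷ €499,076.00 = 4.3580.
%ΔEBIT = DOL × %ΔSales = 4.3580 × -20.0% = -87.2%.

-87.2%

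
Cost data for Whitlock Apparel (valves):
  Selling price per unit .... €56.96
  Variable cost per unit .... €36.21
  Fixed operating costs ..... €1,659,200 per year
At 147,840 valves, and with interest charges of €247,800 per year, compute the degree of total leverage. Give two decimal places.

At 147,840 units, contribution = 147,840 × €20.75 = €3,067,680.00.
Subtracting fixed costs: EBIT = €3,067,680.00 − €1,659,200 = €1,408,480.00. Interest = €247,800.00, so EBIT − I = €1,160,680.00.
DCL = contribution ÷ (EBIT − I) = €3,067,680.00 ÷ €1,160,680.00 = 2.6430.

2.64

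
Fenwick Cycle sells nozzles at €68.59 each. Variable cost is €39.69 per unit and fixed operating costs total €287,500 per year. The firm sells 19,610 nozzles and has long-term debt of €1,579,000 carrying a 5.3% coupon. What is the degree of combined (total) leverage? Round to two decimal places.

Total contribution margin = 19,610 × €28.90 = €566,729.00.
Operating income = contribution − fixed costs = €566,729.00 − €287,500 = €279,229.00. Interest = €83,687.00.
DOL = €566,729.00 ÷ €279,229.00 = 2.0296; DFL = €279,229.00 ÷ €195,542.00 = 1.4280.
Combined leverage = 2.0296 × 1.4280 = 2.8983.

2.90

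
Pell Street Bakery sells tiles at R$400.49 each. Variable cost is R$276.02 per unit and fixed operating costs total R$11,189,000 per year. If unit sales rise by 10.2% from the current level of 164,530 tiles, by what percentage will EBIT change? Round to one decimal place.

+22.5%

Total contribution margin = 164,530 × R$124.47 = R$20,479,049.10.
Operating income = contribution − fixed costs = R$20,479,049.10 − R$11,189,000 = R$9,290,049.10.
Degree of operating leverage = R$20,479,049.10 / R$9,290,049.10 = 2.2044.
Operating income changes by 2.2044 × +10.2% = +22.5%.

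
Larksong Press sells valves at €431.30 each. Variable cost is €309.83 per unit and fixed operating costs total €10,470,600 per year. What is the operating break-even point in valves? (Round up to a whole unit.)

86,200 valves

Each unit contributes €431.30 − €309.83 = €121.47.
Break-even Q = €10,470,600 / €121.47 = 86,199.06 → 86,200 valves.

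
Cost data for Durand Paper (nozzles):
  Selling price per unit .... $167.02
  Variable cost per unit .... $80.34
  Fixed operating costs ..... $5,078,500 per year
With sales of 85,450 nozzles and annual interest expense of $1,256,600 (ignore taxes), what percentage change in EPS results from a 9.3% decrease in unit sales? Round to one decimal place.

Contribution at this volume is 85,450 × $86.68 = $7,406,806.00.
EBIT = $7,406,806.00 − $5,078,500 = $2,328,306.00.
After interest of $1,256,600.00, pre-tax earnings = $1,071,706.00.
DCL = total CM / (EBIT − I) = $7,406,806.00 / $1,071,706.00 = 6.9112.
%ΔEPS = DCL × %ΔSales = 6.9112 × -9.3% = -64.3%.

-64.3%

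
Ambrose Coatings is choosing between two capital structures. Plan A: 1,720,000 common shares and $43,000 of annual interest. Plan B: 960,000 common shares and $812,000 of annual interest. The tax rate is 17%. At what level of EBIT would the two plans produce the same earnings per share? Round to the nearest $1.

At indifference, (EBIT − 43,000)(1 − t)/1,720,000 = (EBIT − 812,000)(1 − t)/960,000.
The (1 − t) factor cancels: (EBIT − 43,000) × 960,000 = (EBIT − 812,000) × 1,720,000.
EBIT × (1,720,000 − 960,000) = 812,000 × 1,720,000 − 43,000 × 960,000 = 1,355,360,000,000, so EBIT = 1,355,360,000,000 ÷ 760,000 = 1,783,368.42.

$1,783,368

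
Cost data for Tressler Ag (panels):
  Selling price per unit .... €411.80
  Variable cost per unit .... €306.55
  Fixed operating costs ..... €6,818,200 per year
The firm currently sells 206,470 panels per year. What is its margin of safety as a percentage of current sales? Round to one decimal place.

Contribution margin per unit = €411.80 − €306.55 = €105.25. Break-even units = €6,818,200 ÷ €105.25 = 64,781.00; break-even revenue = 64,781.00 × €411.80 = €26,676,814.82.
Actual sales revenue = 206,470 × €411.80 = €85,024,346.00.
Margin of safety = (€85,024,346.00 − €26,676,814.82) ÷ €85,024,346.00 = 68.6%.

68.6%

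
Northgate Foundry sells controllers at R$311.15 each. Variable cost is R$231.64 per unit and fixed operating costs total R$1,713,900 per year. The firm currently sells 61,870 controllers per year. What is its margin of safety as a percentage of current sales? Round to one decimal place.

65.2%

Contribution margin per unit = R$311.15 − R$231.64 = R$79.51. Break-even units = R$1,713,900 ÷ R$79.51 = 21,555.78; break-even revenue = 21,555.78 × R$311.15 = R$6,707,080.68.
Current sales = 61,870 × R$311.15 = R$19,250,850.50.
Margin of safety = (R$19,250,850.50 − R$6,707,080.68) ÷ R$19,250,850.50 = 65.2%.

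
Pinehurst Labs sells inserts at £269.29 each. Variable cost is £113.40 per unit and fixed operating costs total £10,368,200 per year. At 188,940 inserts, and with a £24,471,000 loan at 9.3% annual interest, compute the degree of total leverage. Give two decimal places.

1.75

Total contribution margin = 188,940 × £155.89 = £29,453,856.60.
Subtracting fixed costs: EBIT = £29,453,856.60 − £10,368,200 = £19,085,656.60. Interest = £2,275,803.00, so EBIT − I = £16,809,853.60.
DCL = contribution ÷ (EBIT − I) = £29,453,856.60 ÷ £16,809,853.60 = 1.7522.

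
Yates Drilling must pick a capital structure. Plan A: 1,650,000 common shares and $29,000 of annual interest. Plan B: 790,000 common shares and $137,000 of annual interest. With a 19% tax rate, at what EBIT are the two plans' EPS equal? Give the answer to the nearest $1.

Set EPS_A = EPS_B: (EBIT − $29,000)(1 − 0.19) ÷ 1,650,000 = (EBIT − $137,000)(1 − 0.19) ÷ 790,000.
Cancelling (1 − t) and cross-multiplying: 790,000·(EBIT − 29,000) = 1,650,000·(EBIT − 137,000).
Solving, EBIT = (137,000·1,650,000 − 29,000·790,000) / (1,650,000 − 790,000) = 203,140,000,000 / 860,000 = 236,209.30.

$236,209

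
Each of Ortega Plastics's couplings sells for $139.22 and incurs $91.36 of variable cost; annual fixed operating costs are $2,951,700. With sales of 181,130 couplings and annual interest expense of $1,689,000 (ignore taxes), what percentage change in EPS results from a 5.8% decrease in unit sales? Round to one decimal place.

-12.5%

Total contribution margin = 181,130 × $47.86 = $8,668,881.80.
EBIT = $8,668,881.80 − $2,951,700 = $5,717,181.80.
Interest = $1,689,000.00, so EBIT − I = $4,028,181.80.
Degree of combined leverage = contribution ÷ (EBIT − I) = $8,668,881.80 ÷ $4,028,181.80 = 2.1521.
EPS therefore changes by 2.1521 × (-5.8%) = -12.5%.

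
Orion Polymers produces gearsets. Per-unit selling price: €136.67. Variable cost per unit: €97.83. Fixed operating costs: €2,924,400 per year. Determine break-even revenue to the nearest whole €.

€10,290,364

CM per unit = €136.67 − €97.83 = €38.84; CM ratio = €38.84 / €136.67 = 0.2842.
Break-even sales = FC ÷ CM ratio = €2,924,400 × €136.67 / €38.84 = €10,290,364.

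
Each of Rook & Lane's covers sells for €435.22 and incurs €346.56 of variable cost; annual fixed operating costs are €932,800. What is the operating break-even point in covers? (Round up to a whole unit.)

Contribution margin per unit = €435.22 − €346.56 = €88.66.
Break-even volume = fixed costs ÷ CM per unit = €932,800 ÷ €88.66 = 10,521.09, so 10,522 covers.

10,522 covers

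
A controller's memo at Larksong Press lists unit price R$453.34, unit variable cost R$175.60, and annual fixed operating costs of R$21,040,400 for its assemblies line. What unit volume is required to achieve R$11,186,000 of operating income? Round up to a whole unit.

116,031 assemblies

Each unit contributes R$453.34 − R$175.60 = R$277.74.
Need Q such that Q × R$277.74 − R$21,040,400 = R$11,186,000, i.e. Q = R$32,226,400 / R$277.74 = 116,030.82 → 116,031.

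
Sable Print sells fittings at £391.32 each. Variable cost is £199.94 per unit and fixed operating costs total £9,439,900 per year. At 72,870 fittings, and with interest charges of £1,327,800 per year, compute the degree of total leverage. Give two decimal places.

4.39

Contribution at this volume is 72,870 × £191.38 = £13,945,860.60.
Operating income = contribution − fixed costs = £13,945,860.60 − £9,439,900 = £4,505,960.60. Interest = £1,327,800.00, so EBIT − I = £3,178,160.60.
DCL = contribution ÷ (EBIT − I) = £13,945,860.60 ÷ £3,178,160.60 = 4.3880.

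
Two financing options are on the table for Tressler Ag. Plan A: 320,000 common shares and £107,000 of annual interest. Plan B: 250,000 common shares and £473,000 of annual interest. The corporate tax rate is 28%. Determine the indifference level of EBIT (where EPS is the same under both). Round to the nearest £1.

£1,780,143

At indifference, (EBIT − 107,000)(1 − t)/320,000 = (EBIT − 473,000)(1 − t)/250,000.
Cancelling (1 − t) and cross-multiplying: 250,000·(EBIT − 107,000) = 320,000·(EBIT − 473,000).
Solving, EBIT = (473,000·320,000 − 107,000·250,000) / (320,000 − 250,000) = 124,610,000,000 / 70,000 = 1,780,142.86.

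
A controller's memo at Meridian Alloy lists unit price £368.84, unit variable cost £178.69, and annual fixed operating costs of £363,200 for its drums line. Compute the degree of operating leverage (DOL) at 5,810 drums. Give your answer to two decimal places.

1.49

At 5,810 units, contribution = 5,810 × £190.15 = £1,104,771.50.
Subtracting fixed costs: EBIT = £1,104,771.50 − £363,200 = £741,571.50.
Degree of operating leverage = £1,104,771.50 / £741,571.50 = 1.4898.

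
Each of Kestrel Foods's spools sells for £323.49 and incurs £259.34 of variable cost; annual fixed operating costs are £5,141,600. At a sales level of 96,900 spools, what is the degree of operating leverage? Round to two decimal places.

5.78

At 96,900 units, contribution = 96,900 × £64.15 = £6,216,135.00.
Subtracting fixed costs: EBIT = £6,216,135.00 − £5,141,600 = £1,074,535.00.
So DOL = total CM / EBIT = £6,216,135.00 / £1,074,535.00 = 5.7850.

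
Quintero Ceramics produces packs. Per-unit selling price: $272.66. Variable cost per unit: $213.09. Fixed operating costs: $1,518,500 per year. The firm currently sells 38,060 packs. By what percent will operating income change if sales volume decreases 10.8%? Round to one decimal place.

-32.7%

Contribution at this volume is 38,060 × $59.57 = $2,267,234.20.
Operating income = contribution − fixed costs = $2,267,234.20 − $1,518,500 = $748,734.20.
So DOL = total CM / EBIT = $2,267,234.20 / $748,734.20 = 3.0281.
%ΔEBIT = DOL × %ΔSales = 3.0281 × -10.8% = -32.7%.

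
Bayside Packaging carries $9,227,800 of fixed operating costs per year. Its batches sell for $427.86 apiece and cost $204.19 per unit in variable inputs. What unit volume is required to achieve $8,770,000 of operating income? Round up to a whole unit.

Unit CM = price − variable cost = $427.86 − $204.19 = $223.67.
Required volume = (fixed costs + target profit) ÷ CM = ($9,227,800 + $8,770,000) ÷ $223.67 = 80,465.86, so 80,466 batches.

80,466 batches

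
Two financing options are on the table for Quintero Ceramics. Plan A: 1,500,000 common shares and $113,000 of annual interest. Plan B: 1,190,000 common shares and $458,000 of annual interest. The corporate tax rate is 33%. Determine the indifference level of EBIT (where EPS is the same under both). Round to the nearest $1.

$1,782,355

Set EPS_A = EPS_B: (EBIT − $113,000)(1 − 0.33) ÷ 1,500,000 = (EBIT − $458,000)(1 − 0.33) ÷ 1,190,000.
The (1 − t) factor cancels: (EBIT − 113,000) × 1,190,000 = (EBIT − 458,000) × 1,500,000.
EBIT × (1,500,000 − 1,190,000) = 458,000 × 1,500,000 − 113,000 × 1,190,000 = 552,530,000,000, so EBIT = 552,530,000,000 ÷ 310,000 = 1,782,354.84.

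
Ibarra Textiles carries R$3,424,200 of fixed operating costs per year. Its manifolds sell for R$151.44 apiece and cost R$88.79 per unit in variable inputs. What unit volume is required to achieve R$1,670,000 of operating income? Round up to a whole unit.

Unit CM = price − variable cost = R$151.44 − R$88.79 = R$62.65.
Need Q such that Q × R$62.65 − R$3,424,200 = R$1,670,000, i.e. Q = R$5,094,200 / R$62.65 = 81,312.05 → 81,313.

81,313 manifolds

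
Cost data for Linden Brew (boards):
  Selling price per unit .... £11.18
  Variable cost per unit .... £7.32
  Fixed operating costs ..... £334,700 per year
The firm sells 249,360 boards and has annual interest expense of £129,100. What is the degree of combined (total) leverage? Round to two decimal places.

Contribution at this volume is 249,360 × £3.86 = £962,529.60.
EBIT = £962,529.60 − £334,700 = £627,829.60. Interest = £129,100.00.
DOL = £962,529.60 ÷ £627,829.60 = 1.5331; DFL = £627,829.60 ÷ £498,729.60 = 1.2589.
Combined leverage = 1.5331 × 1.2589 = 1.9300.

1.93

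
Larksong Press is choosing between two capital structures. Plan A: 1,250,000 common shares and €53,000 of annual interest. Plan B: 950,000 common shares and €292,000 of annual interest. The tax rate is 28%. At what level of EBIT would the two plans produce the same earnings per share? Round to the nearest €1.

€1,048,833

At indifference, (EBIT − 53,000)(1 − t)/1,250,000 = (EBIT − 292,000)(1 − t)/950,000.
Cancelling (1 − t) and cross-multiplying: 950,000·(EBIT − 53,000) = 1,250,000·(EBIT − 292,000).
EBIT × (1,250,000 − 950,000) = 292,000 × 1,250,000 − 53,000 × 950,000 = 314,650,000,000, so EBIT = 314,650,000,000 ÷ 300,000 = 1,048,833.33.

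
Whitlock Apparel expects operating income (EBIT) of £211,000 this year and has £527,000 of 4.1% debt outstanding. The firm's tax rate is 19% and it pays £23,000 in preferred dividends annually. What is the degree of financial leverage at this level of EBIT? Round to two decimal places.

Annual interest charges come to £21,607.00.
Pre-tax preferred-dividend burden = £23,000 ÷ (1 − 0.19) = £28,395.06.
DFL = EBIT ÷ [EBIT − I − D_p/(1−t)] = £211,000 ÷ [£211,000 − £21,607.00 − £28,395.06] = £211,000 ÷ £160,997.94 = 1.3106.

1.31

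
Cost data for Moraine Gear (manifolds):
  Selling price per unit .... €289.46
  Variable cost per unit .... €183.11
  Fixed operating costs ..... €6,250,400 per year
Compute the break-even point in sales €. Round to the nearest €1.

CM per unit = €289.46 − €183.11 = €106.35; CM ratio = €106.35 / €289.46 = 0.3674.
Break-even revenue = fixed costs × price ÷ CM = €6,250,400 × €289.46 ÷ €106.35 = €17,012,137.

€17,012,137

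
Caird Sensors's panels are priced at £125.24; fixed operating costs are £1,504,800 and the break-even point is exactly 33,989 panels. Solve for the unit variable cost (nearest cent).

£80.97

At break-even, FC = Q × (P − VC), so P − VC = £1,504,800 ÷ 33,989 = £44.2731.
Variable cost per unit = £125.24 − £44.2731 = £80.97.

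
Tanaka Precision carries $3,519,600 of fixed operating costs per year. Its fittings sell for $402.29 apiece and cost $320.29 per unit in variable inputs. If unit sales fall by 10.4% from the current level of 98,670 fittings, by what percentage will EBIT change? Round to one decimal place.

Total contribution margin = 98,670 × $82.00 = $8,090,940.00.
EBIT = $8,090,940.00 − $3,519,600 = $4,571,340.00.
DOL = contribution ÷ EBIT = $8,090,940.00 ÷ $4,571,340.00 = 1.7699.
So EBIT moves 1.7699 × (-10.4%) = -18.4%.

-18.4%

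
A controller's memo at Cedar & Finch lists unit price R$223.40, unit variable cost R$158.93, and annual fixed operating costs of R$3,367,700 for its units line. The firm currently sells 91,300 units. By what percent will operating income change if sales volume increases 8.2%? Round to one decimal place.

Total contribution margin = 91,300 × R$64.47 = R$5,886,111.00.
EBIT = R$5,886,111.00 − R$3,367,700 = R$2,518,411.00.
DOL = contribution ÷ EBIT = R$5,886,111.00 ÷ R$2,518,411.00 = 2.3372.
Operating income changes by 2.3372 × +8.2% = +19.2%.

+19.2%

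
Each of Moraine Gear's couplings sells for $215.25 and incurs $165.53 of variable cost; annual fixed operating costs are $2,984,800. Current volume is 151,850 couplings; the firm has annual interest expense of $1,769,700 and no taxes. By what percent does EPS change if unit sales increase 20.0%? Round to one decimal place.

Contribution at this volume is 151,850 × $49.72 = $7,549,982.00.
Subtracting fixed costs: EBIT = $7,549,982.00 − $2,984,800 = $4,565,182.00.
Interest = $1,769,700.00, so EBIT − I = $2,795,482.00.
Degree of combined leverage = contribution ÷ (EBIT − I) = $7,549,982.00 ÷ $2,795,482.00 = 2.7008.
%ΔEPS = DCL × %ΔSales = 2.7008 × +20.0% = +54.0%.

+54.0%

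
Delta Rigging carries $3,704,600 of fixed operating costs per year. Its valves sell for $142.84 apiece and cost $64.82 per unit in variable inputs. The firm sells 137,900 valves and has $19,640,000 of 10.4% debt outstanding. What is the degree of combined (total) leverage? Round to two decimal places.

2.15

Total contribution margin = 137,900 × $78.02 = $10,758,958.00.
Subtracting fixed costs: EBIT = $10,758,958.00 − $3,704,600 = $7,054,358.00. Interest = $2,042,560.00.
DOL = $10,758,958.00 ÷ $7,054,358.00 = 1.5252; DFL = $7,054,358.00 ÷ $5,011,798.00 = 1.4076.
DCL = DOL × DFL = 1.5252 × 1.4076 = 2.1469.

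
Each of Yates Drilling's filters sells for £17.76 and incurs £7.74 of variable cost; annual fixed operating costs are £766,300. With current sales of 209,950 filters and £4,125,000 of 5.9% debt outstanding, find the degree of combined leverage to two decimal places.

At 209,950 units, contribution = 209,950 × £10.02 = £2,103,699.00.
EBIT = £2,103,699.00 − £766,300 = £1,337,399.00. Interest = £243,375.00, so EBIT − I = £1,094,024.00.
Degree of total leverage = total CM / (EBIT − interest) = £2,103,699.00 / £1,094,024.00 = 1.9229.

1.92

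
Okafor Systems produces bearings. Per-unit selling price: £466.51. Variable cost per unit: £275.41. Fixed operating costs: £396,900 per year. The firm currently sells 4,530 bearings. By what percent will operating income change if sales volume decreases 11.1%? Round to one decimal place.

-20.5%

At 4,530 units, contribution = 4,530 × £191.10 = £865,683.00.
Subtracting fixed costs: EBIT = £865,683.00 − £396,900 = £468,783.00.
So DOL = total CM / EBIT = £865,683.00 / £468,783.00 = 1.8467.
%ΔEBIT = DOL × %ΔSales = 1.8467 × -11.1% = -20.5%.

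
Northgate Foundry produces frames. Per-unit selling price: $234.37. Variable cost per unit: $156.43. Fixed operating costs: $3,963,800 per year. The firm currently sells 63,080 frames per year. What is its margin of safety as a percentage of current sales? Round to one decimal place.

19.4%

Contribution margin per unit = $234.37 − $156.43 = $77.94. Break-even units = $3,963,800 ÷ $77.94 = 50,857.07; break-even revenue = 50,857.07 × $234.37 = $11,919,371.39.
Actual sales revenue = 63,080 × $234.37 = $14,784,059.60.
Margin of safety = ($14,784,059.60 − $11,919,371.39) ÷ $14,784,059.60 = 19.4%.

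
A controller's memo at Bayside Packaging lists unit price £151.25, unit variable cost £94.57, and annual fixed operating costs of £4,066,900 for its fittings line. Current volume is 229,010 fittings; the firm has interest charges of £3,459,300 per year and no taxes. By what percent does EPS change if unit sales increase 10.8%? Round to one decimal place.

+25.7%

Total contribution margin = 229,010 × £56.68 = £12,980,286.80.
Subtracting fixed costs: EBIT = £12,980,286.80 − £4,066,900 = £8,913,386.80.
Interest = £3,459,300.00, so EBIT − I = £5,454,086.80.
DCL = total CM / (EBIT − I) = £12,980,286.80 / £5,454,086.80 = 2.3799.
EPS therefore changes by 2.3799 × (+10.8%) = +25.7%.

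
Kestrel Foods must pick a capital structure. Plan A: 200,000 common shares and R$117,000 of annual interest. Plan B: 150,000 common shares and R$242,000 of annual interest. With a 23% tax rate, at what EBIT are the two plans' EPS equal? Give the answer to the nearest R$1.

R$617,000

Set EPS_A = EPS_B: (EBIT − R$117,000)(1 − 0.23) ÷ 200,000 = (EBIT − R$242,000)(1 − 0.23) ÷ 150,000.
Cancelling (1 − t) and cross-multiplying: 150,000·(EBIT − 117,000) = 200,000·(EBIT − 242,000).
EBIT × (200,000 − 150,000) = 242,000 × 200,000 − 117,000 × 150,000 = 30,850,000,000, so EBIT = 30,850,000,000 ÷ 50,000 = 617,000.00.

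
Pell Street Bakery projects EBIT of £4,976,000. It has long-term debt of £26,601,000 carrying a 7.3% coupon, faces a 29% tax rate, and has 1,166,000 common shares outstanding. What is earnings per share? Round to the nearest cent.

Pre-tax income = £4,976,000 − £1,941,873.00 = £3,034,127.00.
Net income = £3,034,127.00 × (1 − 0.29) = £2,154,230.17.
EPS = £2,154,230.17 ÷ 1,166,000 = £1.85.

£1.85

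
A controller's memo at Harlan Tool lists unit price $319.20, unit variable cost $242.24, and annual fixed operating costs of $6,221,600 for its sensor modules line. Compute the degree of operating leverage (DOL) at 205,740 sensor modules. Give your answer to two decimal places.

Total contribution margin = 205,740 × $76.96 = $15,833,750.40.
Subtracting fixed costs: EBIT = $15,833,750.40 − $6,221,600 = $9,612,150.40.
Degree of operating leverage = $15,833,750.40 / $9,612,150.40 = 1.6473.

1.65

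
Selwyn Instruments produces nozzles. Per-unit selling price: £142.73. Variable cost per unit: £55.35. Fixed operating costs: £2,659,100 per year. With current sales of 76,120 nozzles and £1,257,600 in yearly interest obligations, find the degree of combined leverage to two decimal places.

2.43

Contribution at this volume is 76,120 × £87.38 = £6,651,365.60.
EBIT = £6,651,365.60 − £2,659,100 = £3,992,265.60. Interest = £1,257,600.00.
DOL = £6,651,365.60 ÷ £3,992,265.60 = 1.6661; DFL = £3,992,265.60 ÷ £2,734,665.60 = 1.4599.
DCL = DOL × DFL = 1.6661 × 1.4599 = 2.4323.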